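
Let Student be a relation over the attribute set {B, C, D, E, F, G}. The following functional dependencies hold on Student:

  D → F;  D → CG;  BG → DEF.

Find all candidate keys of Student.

{B, D}⁺: D→F adds F; D→CG adds C, G; BG→DEF adds E → {B, C, D, E, F, G}. Minimal: {D}⁺ = {C, D, F, G}; {B}⁺ = {B} — none reach the full schema.
{B, G}⁺: BG→DEF adds D, E, F; D→CG adds C → {B, C, D, E, F, G}. Minimal: {G}⁺ = {G}; {B}⁺ = {B} — none reach the full schema.
Any other superkey contains one of these as a subset, so there are no further candidate keys.

{B, D}, {B, G}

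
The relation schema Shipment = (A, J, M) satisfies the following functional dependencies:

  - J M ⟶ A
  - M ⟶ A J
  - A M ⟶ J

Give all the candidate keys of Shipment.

(M)

Attribute M never appears on the right-hand side of any dependency, so M must belong to every candidate key.
{M}⁺ = {A, J, M}, which is all of the schema, so {M} is the only candidate key.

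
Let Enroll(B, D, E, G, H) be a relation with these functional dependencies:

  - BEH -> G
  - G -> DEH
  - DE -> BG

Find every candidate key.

{G}⁺: G→DEH adds D, E, H; DE→BG adds B → {B, D, E, G, H}.
{D, E}⁺: DE→BG adds B, G; G→DEH adds H → {B, D, E, G, H}.
{B, E, H}⁺: BEH→G adds G; G→DEH adds D → {B, D, E, G, H}.

(G), (D, E), (B, E, H)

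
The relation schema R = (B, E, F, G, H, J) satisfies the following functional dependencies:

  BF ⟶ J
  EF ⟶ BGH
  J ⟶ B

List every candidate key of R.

{E, F}

Attributes E, F never appear on any right-hand side, so every candidate key must contain {E, F}.
{E, F}⁺ = {B, E, F, G, H, J}, which is all of the schema, so {E, F} is the only candidate key.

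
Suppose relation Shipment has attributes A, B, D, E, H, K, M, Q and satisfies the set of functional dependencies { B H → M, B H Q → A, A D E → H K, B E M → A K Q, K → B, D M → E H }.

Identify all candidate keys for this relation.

ADE, ADM, BDH, BDM, DHK, DKM

Attribute D never appears on the right-hand side of any dependency, so D must belong to every candidate key.
{D}⁺ = {D}, which is not all of the schema, so we must add further attributes.
{A, D, E}⁺: ADE→HK adds H, K; K→B adds B; BH→M adds M; BEM→AKQ adds Q → {A, B, D, E, H, K, M, Q}.
{A, D, M}⁺: DM→EH adds E, H; ADE→HK adds K; K→B adds B; BEM→AKQ adds Q → {A, B, D, E, H, K, M, Q}.
{B, D, H}⁺: BH→M adds M; DM→EH adds E; BEM→AKQ adds A, K, Q → {A, B, D, E, H, K, M, Q}.
{B, D, M}⁺: DM→EH adds E, H; BEM→AKQ adds A, K, Q → {A, B, D, E, H, K, M, Q}.
{D, H, K}⁺: K→B adds B; BH→M adds M; DM→EH adds E; BEM→AKQ adds A, Q → {A, B, D, E, H, K, M, Q}.
{D, K, M}⁺: K→B adds B; DM→EH adds E, H; BEM→AKQ adds A, Q → {A, B, D, E, H, K, M, Q}.
Any other superkey contains one of these as a subset, so there are no further candidate keys.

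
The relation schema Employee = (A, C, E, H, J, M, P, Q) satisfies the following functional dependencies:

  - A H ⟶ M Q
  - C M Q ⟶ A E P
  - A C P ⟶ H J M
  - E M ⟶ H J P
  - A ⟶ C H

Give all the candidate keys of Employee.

{A}; {C, M, Q}

{A}⁺: A→CH adds C, H; AH→MQ adds M, Q; CMQ→AEP adds E, P; ACP→HJM adds J → {A, C, E, H, J, M, P, Q}.
{C, M, Q}⁺: CMQ→AEP adds A, E, P; ACP→HJM adds H, J → {A, C, E, H, J, M, P, Q}. Minimal: {M, Q}⁺ = {M, Q}; {C, Q}⁺ = {C, Q}; {C, M}⁺ = {C, M} — none reach the full schema.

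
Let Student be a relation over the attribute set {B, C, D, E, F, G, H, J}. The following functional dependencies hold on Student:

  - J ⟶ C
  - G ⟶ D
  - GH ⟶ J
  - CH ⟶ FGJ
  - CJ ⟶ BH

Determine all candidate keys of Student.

(E, J); (C, E, H); (E, G, H)

Attribute E never appears on the right-hand side of any dependency, so E must belong to every candidate key.
{E}⁺ = {E}, which is not all of the schema, so we must add further attributes.
{E, J}⁺: J→C adds C; CJ→BH adds B, H; CH→FGJ adds F, G; G→D adds D → {B, C, D, E, F, G, H, J}. Minimal: {J}⁺ = {B, C, D, F, G, H, J}; {E}⁺ = {E} — none reach the full schema.
{C, E, H}⁺: CH→FGJ adds F, G, J; CJ→BH adds B; G→D adds D → {B, C, D, E, F, G, H, J}. Minimal: {E, H}⁺ = {E, H}; {C, H}⁺ = {B, C, D, F, G, H, J}; {C, E}⁺ = {C, E} — none reach the full schema.
{E, G, H}⁺: G→D adds D; GH→J adds J; J→C adds C; CH→FGJ adds F; CJ→BH adds B → {B, C, D, E, F, G, H, J}. Minimal: {G, H}⁺ = {B, C, D, F, G, H, J}; {E, H}⁺ = {E, H}; {E, G}⁺ = {D, E, G} — none reach the full schema.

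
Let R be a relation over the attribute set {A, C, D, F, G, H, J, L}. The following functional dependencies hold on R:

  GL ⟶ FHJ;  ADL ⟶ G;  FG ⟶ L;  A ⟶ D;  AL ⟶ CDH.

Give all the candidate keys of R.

(A, L), (A, F, G)

Attribute A never appears on the right-hand side of any dependency, so A must belong to every candidate key.
{A}⁺ = {A, D}, which is not all of the schema, so we must add further attributes.
{A, L}⁺: A→D adds D; AL→CDH adds C, H; ADL→G adds G; GL→FHJ adds F, J → {A, C, D, F, G, H, J, L}. Minimal: {L}⁺ = {L}; {A}⁺ = {A, D} — none reach the full schema.
{A, F, G}⁺: FG→L adds L; A→D adds D; AL→CDH adds C, H; GL→FHJ adds J → {A, C, D, F, G, H, J, L}. Minimal: {F, G}⁺ = {F, G, H, J, L}; {A, G}⁺ = {A, D, G}; {A, F}⁺ = {A, D, F} — none reach the full schema.
Any other superkey contains one of these as a subset, so there are no further candidate keys.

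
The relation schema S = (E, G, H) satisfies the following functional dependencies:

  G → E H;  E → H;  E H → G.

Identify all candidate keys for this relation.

E, G

{E}⁺: E→H adds H; EH→G adds G → {E, G, H}.
{G}⁺: G→EH adds E, H → {E, G, H}.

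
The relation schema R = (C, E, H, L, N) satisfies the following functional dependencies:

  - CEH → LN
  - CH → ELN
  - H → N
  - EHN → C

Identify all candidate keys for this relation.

Attribute H never appears on the right-hand side of any dependency, so H must belong to every candidate key.
{H}⁺ = {H, N}, which is not all of the schema, so we must add further attributes.
{C, H}⁺: CH→ELN adds E, L, N → {C, E, H, L, N}. Minimal: {H}⁺ = {H, N}; {C}⁺ = {C} — none reach the full schema.
{E, H}⁺: H→N adds N; EHN→C adds C; CEH→LN adds L → {C, E, H, L, N}. Minimal: {H}⁺ = {H, N}; {E}⁺ = {E} — none reach the full schema.

{C, H}, {E, H}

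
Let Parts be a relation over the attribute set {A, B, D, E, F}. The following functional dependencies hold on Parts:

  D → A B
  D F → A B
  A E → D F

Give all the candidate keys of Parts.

(A, E), (D, E)

Attribute E never appears on the right-hand side of any dependency, so E must belong to every candidate key.
{E}⁺ = {E}, which is not all of the schema, so we must add further attributes.
{A, E}⁺: AE→DF adds D, F; D→AB adds B → {A, B, D, E, F}. Minimal: {E}⁺ = {E}; {A}⁺ = {A} — none reach the full schema.
{D, E}⁺: D→AB adds A, B; AE→DF adds F → {A, B, D, E, F}. Minimal: {E}⁺ = {E}; {D}⁺ = {A, B, D} — none reach the full schema.
Any other superkey contains one of these as a subset, so there are no further candidate keys.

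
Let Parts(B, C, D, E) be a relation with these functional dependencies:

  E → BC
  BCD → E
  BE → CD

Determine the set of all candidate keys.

{E}, {B, C, D}

{E}⁺: E→BC adds B, C; BE→CD adds D → {B, C, D, E}.
{B, C, D}⁺: BCD→E adds E → {B, C, D, E}. Minimal: {C, D}⁺ = {C, D}; {B, D}⁺ = {B, D}; {B, C}⁺ = {B, C} — none reach the full schema.
Any other superkey contains one of these as a subset, so there are no further candidate keys.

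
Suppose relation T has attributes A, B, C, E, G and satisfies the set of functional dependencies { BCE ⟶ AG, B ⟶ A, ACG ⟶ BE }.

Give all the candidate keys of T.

ACG, BCE, BCG

Attribute C never appears on the right-hand side of any dependency, so C must belong to every candidate key.
{C}⁺ = {C}, which is not all of the schema, so we must add further attributes.
{A, C, G}⁺: ACG→BE adds B, E → {A, B, C, E, G}.
{B, C, E}⁺: BCE→AG adds A, G → {A, B, C, E, G}.
{B, C, G}⁺: B→A adds A; ACG→BE adds E → {A, B, C, E, G}.
Any other superkey contains one of these as a subset, so there are no further candidate keys.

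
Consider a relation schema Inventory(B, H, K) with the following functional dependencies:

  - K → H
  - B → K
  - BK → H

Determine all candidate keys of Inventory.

Attribute B never appears on the right-hand side of any dependency, so B must belong to every candidate key.
{B}⁺ = {B, H, K}, which is all of the schema, so {B} is the only candidate key.

{B}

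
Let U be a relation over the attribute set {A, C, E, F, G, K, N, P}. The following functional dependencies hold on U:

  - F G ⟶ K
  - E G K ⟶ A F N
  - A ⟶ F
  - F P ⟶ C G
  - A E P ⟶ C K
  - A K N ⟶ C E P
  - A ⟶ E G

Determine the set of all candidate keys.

{A}; {E, F, G}; {E, F, P}; {E, G, K}

{A}⁺: A→F adds F; A→EG adds E, G; FG→K adds K; EGK→AFN adds N; AKN→CEP adds C, P → {A, C, E, F, G, K, N, P}.
{E, F, G}⁺: FG→K adds K; EGK→AFN adds A, N; AKN→CEP adds C, P → {A, C, E, F, G, K, N, P}. Minimal: {F, G}⁺ = {F, G, K}; {E, G}⁺ = {E, G}; {E, F}⁺ = {E, F} — none reach the full schema.
{E, F, P}⁺: FP→CG adds C, G; FG→K adds K; EGK→AFN adds A, N → {A, C, E, F, G, K, N, P}. Minimal: {F, P}⁺ = {C, F, G, K, P}; {E, P}⁺ = {E, P}; {E, F}⁺ = {E, F} — none reach the full schema.
{E, G, K}⁺: EGK→AFN adds A, F, N; AKN→CEP adds C, P → {A, C, E, F, G, K, N, P}. Minimal: {G, K}⁺ = {G, K}; {E, K}⁺ = {E, K}; {E, G}⁺ = {E, G} — none reach the full schema.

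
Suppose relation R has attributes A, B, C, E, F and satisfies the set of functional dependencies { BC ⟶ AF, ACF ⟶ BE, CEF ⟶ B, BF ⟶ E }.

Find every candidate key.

{B, C}⁺: BC→AF adds A, F; ACF→BE adds E → {A, B, C, E, F}. Minimal: {C}⁺ = {C}; {B}⁺ = {B} — none reach the full schema.
{A, C, F}⁺: ACF→BE adds B, E → {A, B, C, E, F}. Minimal: {C, F}⁺ = {C, F}; {A, F}⁺ = {A, F}; {A, C}⁺ = {A, C} — none reach the full schema.
{C, E, F}⁺: CEF→B adds B; BC→AF adds A → {A, B, C, E, F}. Minimal: {E, F}⁺ = {E, F}; {C, F}⁺ = {C, F}; {C, E}⁺ = {C, E} — none reach the full schema.

{B, C}, {A, C, F}, {C, E, F}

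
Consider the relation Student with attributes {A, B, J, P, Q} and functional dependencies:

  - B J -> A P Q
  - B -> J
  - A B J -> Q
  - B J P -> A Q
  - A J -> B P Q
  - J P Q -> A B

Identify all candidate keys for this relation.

{B}, {A, J}, {J, P, Q}

{B}⁺: B→J adds J; BJ→APQ adds A, P, Q → {A, B, J, P, Q}.
{A, J}⁺: AJ→BPQ adds B, P, Q → {A, B, J, P, Q}. Minimal: {J}⁺ = {J}; {A}⁺ = {A} — none reach the full schema.
{J, P, Q}⁺: JPQ→AB adds A, B → {A, B, J, P, Q}. Minimal: {P, Q}⁺ = {P, Q}; {J, Q}⁺ = {J, Q}; {J, P}⁺ = {J, P} — none reach the full schema.
Any other superkey contains one of these as a subset, so there are no further candidate keys.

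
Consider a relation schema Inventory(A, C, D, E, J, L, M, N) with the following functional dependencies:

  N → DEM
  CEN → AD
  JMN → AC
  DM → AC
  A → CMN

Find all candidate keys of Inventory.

{A, J, L}⁺: A→CMN adds C, M, N; N→DEM adds D, E → {A, C, D, E, J, L, M, N}. Minimal: {J, L}⁺ = {J, L}; {A, L}⁺ = {A, C, D, E, L, M, N}; {A, J}⁺ = {A, C, D, E, J, M, N} — none reach the full schema.
{J, L, N}⁺: N→DEM adds D, E, M; JMN→AC adds A, C → {A, C, D, E, J, L, M, N}. Minimal: {L, N}⁺ = {A, C, D, E, L, M, N}; {J, N}⁺ = {A, C, D, E, J, M, N}; {J, L}⁺ = {J, L} — none reach the full schema.
{D, J, L, M}⁺: DM→AC adds A, C; A→CMN adds N; N→DEM adds E → {A, C, D, E, J, L, M, N}. Minimal: {J, L, M}⁺ = {J, L, M}; {D, L, M}⁺ = {A, C, D, E, L, M, N}; {D, J, M}⁺ = {A, C, D, E, J, M, N}; … — none reach the full schema.

AJL, JLN, DJLM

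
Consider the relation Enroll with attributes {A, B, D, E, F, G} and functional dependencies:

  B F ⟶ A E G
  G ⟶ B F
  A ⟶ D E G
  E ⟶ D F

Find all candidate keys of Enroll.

{A}, {G}, {B, E}, {B, F}

{A}⁺: A→DEG adds D, E, G; E→DF adds F; G→BF adds B → {A, B, D, E, F, G}.
{G}⁺: G→BF adds B, F; BF→AEG adds A, E; A→DEG adds D → {A, B, D, E, F, G}.
{B, E}⁺: E→DF adds D, F; BF→AEG adds A, G → {A, B, D, E, F, G}. Minimal: {E}⁺ = {D, E, F}; {B}⁺ = {B} — none reach the full schema.
{B, F}⁺: BF→AEG adds A, E, G; A→DEG adds D → {A, B, D, E, F, G}. Minimal: {F}⁺ = {F}; {B}⁺ = {B} — none reach the full schema.
Any other superkey contains one of these as a subset, so there are no further candidate keys.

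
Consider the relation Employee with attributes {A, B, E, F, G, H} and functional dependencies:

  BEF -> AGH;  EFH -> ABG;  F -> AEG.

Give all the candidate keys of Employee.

{B, F}⁺: F→AEG adds A, E, G; BEF→AGH adds H → {A, B, E, F, G, H}.
{F, H}⁺: F→AEG adds A, E, G; EFH→ABG adds B → {A, B, E, F, G, H}.

{B, F}, {F, H}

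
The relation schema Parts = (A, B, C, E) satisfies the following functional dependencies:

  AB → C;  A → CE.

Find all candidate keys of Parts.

Attributes A, B never appear on any right-hand side, so every candidate key must contain {A, B}.
{A, B}⁺ = {A, B, C, E}, which is all of the schema, so {A, B} is the only candidate key.

(A, B)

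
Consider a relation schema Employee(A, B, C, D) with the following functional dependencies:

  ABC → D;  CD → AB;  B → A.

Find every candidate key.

Attribute C never appears on the right-hand side of any dependency, so C must belong to every candidate key.
{C}⁺ = {C}, which is not all of the schema, so we must add further attributes.
{B, C}⁺: B→A adds A; ABC→D adds D → {A, B, C, D}. Minimal: {C}⁺ = {C}; {B}⁺ = {A, B} — none reach the full schema.
{C, D}⁺: CD→AB adds A, B → {A, B, C, D}. Minimal: {D}⁺ = {D}; {C}⁺ = {C} — none reach the full schema.

(B, C); (C, D)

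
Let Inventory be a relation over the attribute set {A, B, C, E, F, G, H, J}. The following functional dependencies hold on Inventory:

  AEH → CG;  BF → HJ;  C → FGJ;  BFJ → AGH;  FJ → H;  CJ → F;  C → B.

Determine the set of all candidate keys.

{C, E}; {A, E, H}; {B, E, F}; {A, E, F, J}

Attribute E never appears on the right-hand side of any dependency, so E must belong to every candidate key.
{E}⁺ = {E}, which is not all of the schema, so we must add further attributes.
{C, E}⁺: C→FGJ adds F, G, J; FJ→H adds H; C→B adds B; BFJ→AGH adds A → {A, B, C, E, F, G, H, J}. Minimal: {E}⁺ = {E}; {C}⁺ = {A, B, C, F, G, H, J} — none reach the full schema.
{A, E, H}⁺: AEH→CG adds C, G; C→FGJ adds F, J; C→B adds B → {A, B, C, E, F, G, H, J}. Minimal: {E, H}⁺ = {E, H}; {A, H}⁺ = {A, H}; {A, E}⁺ = {A, E} — none reach the full schema.
{B, E, F}⁺: BF→HJ adds H, J; BFJ→AGH adds A, G; AEH→CG adds C → {A, B, C, E, F, G, H, J}. Minimal: {E, F}⁺ = {E, F}; {B, F}⁺ = {A, B, F, G, H, J}; {B, E}⁺ = {B, E} — none reach the full schema.
{A, E, F, J}⁺: FJ→H adds H; AEH→CG adds C, G; C→B adds B → {A, B, C, E, F, G, H, J}. Minimal: {E, F, J}⁺ = {E, F, H, J}; {A, F, J}⁺ = {A, F, H, J}; {A, E, J}⁺ = {A, E, J}; … — none reach the full schema.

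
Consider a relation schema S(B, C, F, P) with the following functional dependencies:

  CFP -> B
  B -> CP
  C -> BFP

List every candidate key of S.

{B}, {C}

{B}⁺: B→CP adds C, P; C→BFP adds F → {B, C, F, P}.
{C}⁺: C→BFP adds B, F, P → {B, C, F, P}.
Any other superkey contains one of these as a subset, so there are no further candidate keys.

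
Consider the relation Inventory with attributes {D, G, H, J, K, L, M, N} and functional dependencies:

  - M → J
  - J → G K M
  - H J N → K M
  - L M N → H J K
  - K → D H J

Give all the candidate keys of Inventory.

{J, L, N}; {K, L, N}; {L, M, N}

{J, L, N}⁺: J→GKM adds G, K, M; LMN→HJK adds H; K→DHJ adds D → {D, G, H, J, K, L, M, N}.
{K, L, N}⁺: K→DHJ adds D, H, J; J→GKM adds G, M → {D, G, H, J, K, L, M, N}.
{L, M, N}⁺: M→J adds J; J→GKM adds G, K; LMN→HJK adds H; K→DHJ adds D → {D, G, H, J, K, L, M, N}.
Any other superkey contains one of these as a subset, so there are no further candidate keys.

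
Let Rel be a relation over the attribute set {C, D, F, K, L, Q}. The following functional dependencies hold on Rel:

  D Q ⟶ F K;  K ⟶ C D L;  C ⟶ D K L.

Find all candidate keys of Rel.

Attribute Q never appears on the right-hand side of any dependency, so Q must belong to every candidate key.
{Q}⁺ = {Q}, which is not all of the schema, so we must add further attributes.
{C, Q}⁺: C→DKL adds D, K, L; DQ→FK adds F → {C, D, F, K, L, Q}.
{D, Q}⁺: DQ→FK adds F, K; K→CDL adds C, L → {C, D, F, K, L, Q}.
{K, Q}⁺: K→CDL adds C, D, L; DQ→FK adds F → {C, D, F, K, L, Q}.

{C, Q}, {D, Q}, {K, Q}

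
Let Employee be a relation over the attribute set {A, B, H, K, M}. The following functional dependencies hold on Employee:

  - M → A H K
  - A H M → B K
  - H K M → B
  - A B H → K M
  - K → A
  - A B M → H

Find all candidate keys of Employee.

(M), (A, B, H), (B, H, K)

{M}⁺: M→AHK adds A, H, K; AHM→BK adds B → {A, B, H, K, M}.
{A, B, H}⁺: ABH→KM adds K, M → {A, B, H, K, M}. Minimal: {B, H}⁺ = {B, H}; {A, H}⁺ = {A, H}; {A, B}⁺ = {A, B} — none reach the full schema.
{B, H, K}⁺: K→A adds A; ABH→KM adds M → {A, B, H, K, M}. Minimal: {H, K}⁺ = {A, H, K}; {B, K}⁺ = {A, B, K}; {B, H}⁺ = {B, H} — none reach the full schema.
Any other superkey contains one of these as a subset, so there are no further candidate keys.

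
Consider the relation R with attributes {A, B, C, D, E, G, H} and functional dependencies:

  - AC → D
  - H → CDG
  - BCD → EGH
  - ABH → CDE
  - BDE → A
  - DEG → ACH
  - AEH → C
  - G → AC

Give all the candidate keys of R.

Attribute B never appears on the right-hand side of any dependency, so B must belong to every candidate key.
{B}⁺ = {B}, which is not all of the schema, so we must add further attributes.
{B, G}⁺: G→AC adds A, C; AC→D adds D; BCD→EGH adds E, H → {A, B, C, D, E, G, H}.
{B, H}⁺: H→CDG adds C, D, G; BCD→EGH adds E; BDE→A adds A → {A, B, C, D, E, G, H}.
{A, B, C}⁺: AC→D adds D; BCD→EGH adds E, G, H → {A, B, C, D, E, G, H}.
{B, C, D}⁺: BCD→EGH adds E, G, H; BDE→A adds A → {A, B, C, D, E, G, H}.

{B, G}, {B, H}, {A, B, C}, {B, C, D}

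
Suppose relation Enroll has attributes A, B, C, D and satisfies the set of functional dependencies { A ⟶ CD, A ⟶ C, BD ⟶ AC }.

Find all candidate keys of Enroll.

(A, B), (B, D)

Attribute B never appears on the right-hand side of any dependency, so B must belong to every candidate key.
{B}⁺ = {B}, which is not all of the schema, so we must add further attributes.
{A, B}⁺: A→CD adds C, D → {A, B, C, D}.
{B, D}⁺: BD→AC adds A, C → {A, B, C, D}.
Any other superkey contains one of these as a subset, so there are no further candidate keys.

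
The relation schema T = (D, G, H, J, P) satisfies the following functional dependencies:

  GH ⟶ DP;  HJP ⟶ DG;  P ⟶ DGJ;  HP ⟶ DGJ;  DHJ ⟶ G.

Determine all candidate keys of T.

{G, H}, {H, P}, {D, H, J}

{G, H}⁺: GH→DP adds D, P; P→DGJ adds J → {D, G, H, J, P}. Minimal: {H}⁺ = {H}; {G}⁺ = {G} — none reach the full schema.
{H, P}⁺: P→DGJ adds D, G, J → {D, G, H, J, P}. Minimal: {P}⁺ = {D, G, J, P}; {H}⁺ = {H} — none reach the full schema.
{D, H, J}⁺: DHJ→G adds G; GH→DP adds P → {D, G, H, J, P}. Minimal: {H, J}⁺ = {H, J}; {D, J}⁺ = {D, J}; {D, H}⁺ = {D, H} — none reach the full schema.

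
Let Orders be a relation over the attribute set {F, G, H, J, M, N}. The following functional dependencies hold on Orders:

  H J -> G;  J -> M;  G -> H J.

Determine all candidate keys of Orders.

{F, G, N}⁺: G→HJ adds H, J; J→M adds M → {F, G, H, J, M, N}. Minimal: {G, N}⁺ = {G, H, J, M, N}; {F, N}⁺ = {F, N}; {F, G}⁺ = {F, G, H, J, M} — none reach the full schema.
{F, H, J, N}⁺: HJ→G adds G; J→M adds M → {F, G, H, J, M, N}. Minimal: {H, J, N}⁺ = {G, H, J, M, N}; {F, J, N}⁺ = {F, J, M, N}; {F, H, N}⁺ = {F, H, N}; … — none reach the full schema.

{F, G, N}, {F, H, J, N}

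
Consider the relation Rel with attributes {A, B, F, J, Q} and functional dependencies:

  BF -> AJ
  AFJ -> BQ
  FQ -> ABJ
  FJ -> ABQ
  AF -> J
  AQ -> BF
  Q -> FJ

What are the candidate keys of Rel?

(Q); (A, F); (B, F); (F, J)

{Q}⁺: Q→FJ adds F, J; FQ→ABJ adds A, B → {A, B, F, J, Q}.
{A, F}⁺: AF→J adds J; AFJ→BQ adds B, Q → {A, B, F, J, Q}. Minimal: {F}⁺ = {F}; {A}⁺ = {A} — none reach the full schema.
{B, F}⁺: BF→AJ adds A, J; AFJ→BQ adds Q → {A, B, F, J, Q}. Minimal: {F}⁺ = {F}; {B}⁺ = {B} — none reach the full schema.
{F, J}⁺: FJ→ABQ adds A, B, Q → {A, B, F, J, Q}. Minimal: {J}⁺ = {J}; {F}⁺ = {F} — none reach the full schema.
Any other superkey contains one of these as a subset, so there are no further candidate keys.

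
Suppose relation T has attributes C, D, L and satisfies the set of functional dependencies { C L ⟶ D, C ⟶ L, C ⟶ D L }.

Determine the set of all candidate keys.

(C)

Attribute C never appears on the right-hand side of any dependency, so C must belong to every candidate key.
{C}⁺ = {C, D, L}, which is all of the schema, so {C} is the only candidate key.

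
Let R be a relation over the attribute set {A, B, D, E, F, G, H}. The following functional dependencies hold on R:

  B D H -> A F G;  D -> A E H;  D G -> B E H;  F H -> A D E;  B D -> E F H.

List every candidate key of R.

{B, D}, {D, G}, {B, F, H}, {F, G, H}

{B, D}⁺: D→AEH adds A, E, H; BD→EFH adds F; BDH→AFG adds G → {A, B, D, E, F, G, H}. Minimal: {D}⁺ = {A, D, E, H}; {B}⁺ = {B} — none reach the full schema.
{D, G}⁺: D→AEH adds A, E, H; DG→BEH adds B; BD→EFH adds F → {A, B, D, E, F, G, H}. Minimal: {G}⁺ = {G}; {D}⁺ = {A, D, E, H} — none reach the full schema.
{B, F, H}⁺: FH→ADE adds A, D, E; BDH→AFG adds G → {A, B, D, E, F, G, H}. Minimal: {F, H}⁺ = {A, D, E, F, H}; {B, H}⁺ = {B, H}; {B, F}⁺ = {B, F} — none reach the full schema.
{F, G, H}⁺: FH→ADE adds A, D, E; DG→BEH adds B → {A, B, D, E, F, G, H}. Minimal: {G, H}⁺ = {G, H}; {F, H}⁺ = {A, D, E, F, H}; {F, G}⁺ = {F, G} — none reach the full schema.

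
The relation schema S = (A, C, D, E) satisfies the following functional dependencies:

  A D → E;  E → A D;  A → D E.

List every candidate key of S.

Attribute C never appears on the right-hand side of any dependency, so C must belong to every candidate key.
{C}⁺ = {C}, which is not all of the schema, so we must add further attributes.
{A, C}⁺: A→DE adds D, E → {A, C, D, E}.
{C, E}⁺: E→AD adds A, D → {A, C, D, E}.
Any other superkey contains one of these as a subset, so there are no further candidate keys.

{A, C}, {C, E}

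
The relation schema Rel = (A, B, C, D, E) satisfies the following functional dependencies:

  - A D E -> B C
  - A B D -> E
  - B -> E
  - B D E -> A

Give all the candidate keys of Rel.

(B, D), (A, D, E)

Attribute D never appears on the right-hand side of any dependency, so D must belong to every candidate key.
{D}⁺ = {D}, which is not all of the schema, so we must add further attributes.
{B, D}⁺: B→E adds E; BDE→A adds A; ADE→BC adds C → {A, B, C, D, E}. Minimal: {D}⁺ = {D}; {B}⁺ = {B, E} — none reach the full schema.
{A, D, E}⁺: ADE→BC adds B, C → {A, B, C, D, E}. Minimal: {D, E}⁺ = {D, E}; {A, E}⁺ = {A, E}; {A, D}⁺ = {A, D} — none reach the full schema.
Any other superkey contains one of these as a subset, so there are no further candidate keys.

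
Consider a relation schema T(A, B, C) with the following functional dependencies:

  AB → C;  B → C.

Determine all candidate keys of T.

Attributes A, B never appear on any right-hand side, so every candidate key must contain {A, B}.
{A, B}⁺ = {A, B, C}, which is all of the schema, so {A, B} is the only candidate key.

AB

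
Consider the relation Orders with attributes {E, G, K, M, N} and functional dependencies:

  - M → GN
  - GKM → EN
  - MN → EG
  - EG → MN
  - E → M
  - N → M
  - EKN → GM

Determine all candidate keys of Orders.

{E, K}, {K, M}, {K, N}

Attribute K never appears on the right-hand side of any dependency, so K must belong to every candidate key.
{K}⁺ = {K}, which is not all of the schema, so we must add further attributes.
{E, K}⁺: E→M adds M; M→GN adds G, N → {E, G, K, M, N}.
{K, M}⁺: M→GN adds G, N; GKM→EN adds E → {E, G, K, M, N}.
{K, N}⁺: N→M adds M; M→GN adds G; GKM→EN adds E → {E, G, K, M, N}.
Any other superkey contains one of these as a subset, so there are no further candidate keys.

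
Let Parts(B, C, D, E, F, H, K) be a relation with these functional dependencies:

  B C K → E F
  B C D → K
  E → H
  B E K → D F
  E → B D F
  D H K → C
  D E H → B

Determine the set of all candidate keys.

{C, E}⁺: E→H adds H; E→BDF adds B, D, F; BCD→K adds K → {B, C, D, E, F, H, K}. Minimal: {E}⁺ = {B, D, E, F, H}; {C}⁺ = {C} — none reach the full schema.
{E, K}⁺: E→H adds H; E→BDF adds B, D, F; DHK→C adds C → {B, C, D, E, F, H, K}. Minimal: {K}⁺ = {K}; {E}⁺ = {B, D, E, F, H} — none reach the full schema.
{B, C, D}⁺: BCD→K adds K; BCK→EF adds E, F; E→H adds H → {B, C, D, E, F, H, K}. Minimal: {C, D}⁺ = {C, D}; {B, D}⁺ = {B, D}; {B, C}⁺ = {B, C} — none reach the full schema.
{B, C, K}⁺: BCK→EF adds E, F; E→H adds H; BEK→DF adds D → {B, C, D, E, F, H, K}. Minimal: {C, K}⁺ = {C, K}; {B, K}⁺ = {B, K}; {B, C}⁺ = {B, C} — none reach the full schema.
{B, D, H, K}⁺: DHK→C adds C; BCK→EF adds E, F → {B, C, D, E, F, H, K}. Minimal: {D, H, K}⁺ = {C, D, H, K}; {B, H, K}⁺ = {B, H, K}; {B, D, K}⁺ = {B, D, K}; … — none reach the full schema.
Any other superkey contains one of these as a subset, so there are no further candidate keys.

(C, E); (E, K); (B, C, D); (B, C, K); (B, D, H, K)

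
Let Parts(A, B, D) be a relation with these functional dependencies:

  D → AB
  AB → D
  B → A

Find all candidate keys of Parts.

{B}⁺: B→A adds A; AB→D adds D → {A, B, D}.
{D}⁺: D→AB adds A, B → {A, B, D}.

(B), (D)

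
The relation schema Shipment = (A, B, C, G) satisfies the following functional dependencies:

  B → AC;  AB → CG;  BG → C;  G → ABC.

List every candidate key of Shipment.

{B}⁺: B→AC adds A, C; AB→CG adds G → {A, B, C, G}.
{G}⁺: G→ABC adds A, B, C → {A, B, C, G}.

(B), (G)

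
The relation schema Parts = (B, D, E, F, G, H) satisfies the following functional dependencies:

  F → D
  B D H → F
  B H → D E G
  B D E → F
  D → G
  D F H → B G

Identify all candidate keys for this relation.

Attribute H never appears on the right-hand side of any dependency, so H must belong to every candidate key.
{H}⁺ = {H}, which is not all of the schema, so we must add further attributes.
{B, H}⁺: BH→DEG adds D, E, G; BDE→F adds F → {B, D, E, F, G, H}.
{F, H}⁺: F→D adds D; D→G adds G; DFH→BG adds B; BH→DEG adds E → {B, D, E, F, G, H}.
Any other superkey contains one of these as a subset, so there are no further candidate keys.

(B, H), (F, H)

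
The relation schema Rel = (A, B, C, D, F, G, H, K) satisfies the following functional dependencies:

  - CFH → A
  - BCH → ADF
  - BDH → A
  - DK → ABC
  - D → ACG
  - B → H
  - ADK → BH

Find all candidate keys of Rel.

Attribute K never appears on the right-hand side of any dependency, so K must belong to every candidate key.
{K}⁺ = {K}, which is not all of the schema, so we must add further attributes.
{D, K}⁺: DK→ABC adds A, B, C; D→ACG adds G; B→H adds H; BCH→ADF adds F → {A, B, C, D, F, G, H, K}. Minimal: {K}⁺ = {K}; {D}⁺ = {A, C, D, G} — none reach the full schema.
{B, C, K}⁺: B→H adds H; BCH→ADF adds A, D, F; D→ACG adds G → {A, B, C, D, F, G, H, K}. Minimal: {C, K}⁺ = {C, K}; {B, K}⁺ = {B, H, K}; {B, C}⁺ = {A, B, C, D, F, G, H} — none reach the full schema.
Any other superkey contains one of these as a subset, so there are no further candidate keys.

{D, K}; {B, C, K}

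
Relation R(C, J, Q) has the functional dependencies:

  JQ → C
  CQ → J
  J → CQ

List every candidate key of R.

{J}⁺: J→CQ adds C, Q → {C, J, Q}.
{C, Q}⁺: CQ→J adds J → {C, J, Q}. Minimal: {Q}⁺ = {Q}; {C}⁺ = {C} — none reach the full schema.

{J}; {C, Q}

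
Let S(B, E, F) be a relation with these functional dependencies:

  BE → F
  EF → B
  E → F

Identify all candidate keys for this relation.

E

Attribute E never appears on the right-hand side of any dependency, so E must belong to every candidate key.
{E}⁺ = {B, E, F}, which is all of the schema, so {E} is the only candidate key.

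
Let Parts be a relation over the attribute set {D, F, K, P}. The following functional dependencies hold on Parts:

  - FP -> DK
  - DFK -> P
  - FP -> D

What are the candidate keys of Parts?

{F, P}, {D, F, K}

Attribute F never appears on the right-hand side of any dependency, so F must belong to every candidate key.
{F}⁺ = {F}, which is not all of the schema, so we must add further attributes.
{F, P}⁺: FP→DK adds D, K → {D, F, K, P}. Minimal: {P}⁺ = {P}; {F}⁺ = {F} — none reach the full schema.
{D, F, K}⁺: DFK→P adds P → {D, F, K, P}. Minimal: {F, K}⁺ = {F, K}; {D, K}⁺ = {D, K}; {D, F}⁺ = {D, F} — none reach the full schema.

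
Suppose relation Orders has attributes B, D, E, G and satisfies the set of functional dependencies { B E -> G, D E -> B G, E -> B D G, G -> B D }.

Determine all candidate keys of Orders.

E

Attribute E never appears on the right-hand side of any dependency, so E must belong to every candidate key.
{E}⁺ = {B, D, E, G}, which is all of the schema, so {E} is the only candidate key.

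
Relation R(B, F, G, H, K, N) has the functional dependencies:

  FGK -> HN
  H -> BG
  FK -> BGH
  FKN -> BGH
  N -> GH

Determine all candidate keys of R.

(F, K)

Attributes F, K never appear on any right-hand side, so every candidate key must contain {F, K}.
{F, K}⁺ = {B, F, G, H, K, N}, which is all of the schema, so {F, K} is the only candidate key.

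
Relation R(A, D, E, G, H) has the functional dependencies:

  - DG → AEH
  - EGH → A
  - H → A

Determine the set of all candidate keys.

{D, G}

Attributes D, G never appear on any right-hand side, so every candidate key must contain {D, G}.
{D, G}⁺ = {A, D, E, G, H}, which is all of the schema, so {D, G} is the only candidate key.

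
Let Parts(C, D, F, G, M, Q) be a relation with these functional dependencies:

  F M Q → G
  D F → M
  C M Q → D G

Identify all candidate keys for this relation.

(C, D, F, Q); (C, F, M, Q)

Attributes C, F, Q never appear on any right-hand side, so every candidate key must contain {C, F, Q}.
{C, F, Q}⁺ = {C, F, Q}, which is not all of the schema, so we must add further attributes.
{C, D, F, Q}⁺: DF→M adds M; CMQ→DG adds G → {C, D, F, G, M, Q}.
{C, F, M, Q}⁺: FMQ→G adds G; CMQ→DG adds D → {C, D, F, G, M, Q}.
Any other superkey contains one of these as a subset, so there are no further candidate keys.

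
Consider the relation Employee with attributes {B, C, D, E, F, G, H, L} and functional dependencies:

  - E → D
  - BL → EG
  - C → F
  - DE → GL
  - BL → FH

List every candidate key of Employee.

(B, C, E), (B, C, L)

Attributes B, C never appear on any right-hand side, so every candidate key must contain {B, C}.
{B, C}⁺ = {B, C, F}, which is not all of the schema, so we must add further attributes.
{B, C, E}⁺: E→D adds D; C→F adds F; DE→GL adds G, L; BL→FH adds H → {B, C, D, E, F, G, H, L}. Minimal: {C, E}⁺ = {C, D, E, F, G, L}; {B, E}⁺ = {B, D, E, F, G, H, L}; {B, C}⁺ = {B, C, F} — none reach the full schema.
{B, C, L}⁺: BL→EG adds E, G; C→F adds F; BL→FH adds H; E→D adds D → {B, C, D, E, F, G, H, L}. Minimal: {C, L}⁺ = {C, F, L}; {B, L}⁺ = {B, D, E, F, G, H, L}; {B, C}⁺ = {B, C, F} — none reach the full schema.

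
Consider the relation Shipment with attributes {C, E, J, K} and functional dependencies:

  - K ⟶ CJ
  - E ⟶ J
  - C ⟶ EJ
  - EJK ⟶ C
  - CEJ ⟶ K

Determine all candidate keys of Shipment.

{C}⁺: C→EJ adds E, J; CEJ→K adds K → {C, E, J, K}.
{K}⁺: K→CJ adds C, J; C→EJ adds E → {C, E, J, K}.

C, K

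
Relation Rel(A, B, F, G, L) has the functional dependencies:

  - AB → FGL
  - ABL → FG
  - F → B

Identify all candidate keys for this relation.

{A, B}⁺: AB→FGL adds F, G, L → {A, B, F, G, L}. Minimal: {B}⁺ = {B}; {A}⁺ = {A} — none reach the full schema.
{A, F}⁺: F→B adds B; AB→FGL adds G, L → {A, B, F, G, L}. Minimal: {F}⁺ = {B, F}; {A}⁺ = {A} — none reach the full schema.

(A, B), (A, F)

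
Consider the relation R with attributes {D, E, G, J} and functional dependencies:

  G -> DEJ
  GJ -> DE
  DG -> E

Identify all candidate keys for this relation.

Attribute G never appears on the right-hand side of any dependency, so G must belong to every candidate key.
{G}⁺ = {D, E, G, J}, which is all of the schema, so {G} is the only candidate key.

G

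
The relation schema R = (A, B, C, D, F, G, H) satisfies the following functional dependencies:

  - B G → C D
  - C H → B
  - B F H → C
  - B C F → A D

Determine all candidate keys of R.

{B, F, G, H}, {C, F, G, H}

Attributes F, G, H never appear on any right-hand side, so every candidate key must contain {F, G, H}.
{F, G, H}⁺ = {F, G, H}, which is not all of the schema, so we must add further attributes.
{B, F, G, H}⁺: BG→CD adds C, D; BCF→AD adds A → {A, B, C, D, F, G, H}. Minimal: {F, G, H}⁺ = {F, G, H}; {B, G, H}⁺ = {B, C, D, G, H}; {B, F, H}⁺ = {A, B, C, D, F, H}; … — none reach the full schema.
{C, F, G, H}⁺: CH→B adds B; BCF→AD adds A, D → {A, B, C, D, F, G, H}. Minimal: {F, G, H}⁺ = {F, G, H}; {C, G, H}⁺ = {B, C, D, G, H}; {C, F, H}⁺ = {A, B, C, D, F, H}; … — none reach the full schema.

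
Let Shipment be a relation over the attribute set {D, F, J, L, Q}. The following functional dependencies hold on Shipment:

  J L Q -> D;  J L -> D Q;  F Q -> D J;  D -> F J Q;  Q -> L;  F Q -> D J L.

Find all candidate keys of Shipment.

{D}⁺: D→FJQ adds F, J, Q; Q→L adds L → {D, F, J, L, Q}.
{F, Q}⁺: FQ→DJ adds D, J; Q→L adds L → {D, F, J, L, Q}. Minimal: {Q}⁺ = {L, Q}; {F}⁺ = {F} — none reach the full schema.
{J, L}⁺: JL→DQ adds D, Q; D→FJQ adds F → {D, F, J, L, Q}. Minimal: {L}⁺ = {L}; {J}⁺ = {J} — none reach the full schema.
{J, Q}⁺: Q→L adds L; JLQ→D adds D; D→FJQ adds F → {D, F, J, L, Q}. Minimal: {Q}⁺ = {L, Q}; {J}⁺ = {J} — none reach the full schema.

(D), (F, Q), (J, L), (J, Q)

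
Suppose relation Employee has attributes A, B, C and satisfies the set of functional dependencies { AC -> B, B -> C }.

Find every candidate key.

Attribute A never appears on the right-hand side of any dependency, so A must belong to every candidate key.
{A}⁺ = {A}, which is not all of the schema, so we must add further attributes.
{A, B}⁺: B→C adds C → {A, B, C}.
{A, C}⁺: AC→B adds B → {A, B, C}.

(A, B); (A, C)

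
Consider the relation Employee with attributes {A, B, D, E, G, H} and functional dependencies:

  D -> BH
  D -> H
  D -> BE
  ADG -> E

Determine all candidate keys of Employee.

{A, D, G}

Attributes A, D, G never appear on any right-hand side, so every candidate key must contain {A, D, G}.
{A, D, G}⁺ = {A, B, D, E, G, H}, which is all of the schema, so {A, D, G} is the only candidate key.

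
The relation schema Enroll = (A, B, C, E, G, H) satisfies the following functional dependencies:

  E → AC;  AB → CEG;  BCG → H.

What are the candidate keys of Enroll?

Attribute B never appears on the right-hand side of any dependency, so B must belong to every candidate key.
{B}⁺ = {B}, which is not all of the schema, so we must add further attributes.
{A, B}⁺: AB→CEG adds C, E, G; BCG→H adds H → {A, B, C, E, G, H}. Minimal: {B}⁺ = {B}; {A}⁺ = {A} — none reach the full schema.
{B, E}⁺: E→AC adds A, C; AB→CEG adds G; BCG→H adds H → {A, B, C, E, G, H}. Minimal: {E}⁺ = {A, C, E}; {B}⁺ = {B} — none reach the full schema.
Any other superkey contains one of these as a subset, so there are no further candidate keys.

{A, B}, {B, E}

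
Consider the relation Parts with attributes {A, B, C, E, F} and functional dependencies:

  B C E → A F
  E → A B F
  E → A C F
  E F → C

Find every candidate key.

Attribute E never appears on the right-hand side of any dependency, so E must belong to every candidate key.
{E}⁺ = {A, B, C, E, F}, which is all of the schema, so {E} is the only candidate key.

E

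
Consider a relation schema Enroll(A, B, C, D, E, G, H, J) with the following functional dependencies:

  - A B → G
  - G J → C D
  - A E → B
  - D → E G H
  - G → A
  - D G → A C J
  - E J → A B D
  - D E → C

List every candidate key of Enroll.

D, EJ, GJ, ABJ

{D}⁺: D→EGH adds E, G, H; G→A adds A; DG→ACJ adds C, J; EJ→ABD adds B → {A, B, C, D, E, G, H, J}.
{E, J}⁺: EJ→ABD adds A, B, D; DE→C adds C; AB→G adds G; D→EGH adds H → {A, B, C, D, E, G, H, J}. Minimal: {J}⁺ = {J}; {E}⁺ = {E} — none reach the full schema.
{G, J}⁺: GJ→CD adds C, D; D→EGH adds E, H; G→A adds A; EJ→ABD adds B → {A, B, C, D, E, G, H, J}. Minimal: {J}⁺ = {J}; {G}⁺ = {A, G} — none reach the full schema.
{A, B, J}⁺: AB→G adds G; GJ→CD adds C, D; D→EGH adds E, H → {A, B, C, D, E, G, H, J}. Minimal: {B, J}⁺ = {B, J}; {A, J}⁺ = {A, J}; {A, B}⁺ = {A, B, G} — none reach the full schema.
Any other superkey contains one of these as a subset, so there are no further candidate keys.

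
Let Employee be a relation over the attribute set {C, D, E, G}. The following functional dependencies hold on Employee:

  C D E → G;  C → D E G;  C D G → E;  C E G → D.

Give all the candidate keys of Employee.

Attribute C never appears on the right-hand side of any dependency, so C must belong to every candidate key.
{C}⁺ = {C, D, E, G}, which is all of the schema, so {C} is the only candidate key.

{C}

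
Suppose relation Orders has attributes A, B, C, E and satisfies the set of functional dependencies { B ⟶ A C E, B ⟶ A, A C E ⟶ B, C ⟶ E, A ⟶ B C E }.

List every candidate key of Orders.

{A}⁺: A→BCE adds B, C, E → {A, B, C, E}.
{B}⁺: B→ACE adds A, C, E → {A, B, C, E}.

(A); (B)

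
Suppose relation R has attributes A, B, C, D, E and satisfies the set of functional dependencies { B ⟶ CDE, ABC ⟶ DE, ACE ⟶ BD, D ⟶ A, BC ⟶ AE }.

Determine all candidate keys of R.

{B}; {A, C, E}; {C, D, E}

{B}⁺: B→CDE adds C, D, E; D→A adds A → {A, B, C, D, E}.
{A, C, E}⁺: ACE→BD adds B, D → {A, B, C, D, E}. Minimal: {C, E}⁺ = {C, E}; {A, E}⁺ = {A, E}; {A, C}⁺ = {A, C} — none reach the full schema.
{C, D, E}⁺: D→A adds A; ACE→BD adds B → {A, B, C, D, E}. Minimal: {D, E}⁺ = {A, D, E}; {C, E}⁺ = {C, E}; {C, D}⁺ = {A, C, D} — none reach the full schema.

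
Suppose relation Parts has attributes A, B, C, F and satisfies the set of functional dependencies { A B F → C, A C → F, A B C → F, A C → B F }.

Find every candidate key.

Attribute A never appears on the right-hand side of any dependency, so A must belong to every candidate key.
{A}⁺ = {A}, which is not all of the schema, so we must add further attributes.
{A, C}⁺: AC→F adds F; AC→BF adds B → {A, B, C, F}. Minimal: {C}⁺ = {C}; {A}⁺ = {A} — none reach the full schema.
{A, B, F}⁺: ABF→C adds C → {A, B, C, F}. Minimal: {B, F}⁺ = {B, F}; {A, F}⁺ = {A, F}; {A, B}⁺ = {A, B} — none reach the full schema.
Any other superkey contains one of these as a subset, so there are no further candidate keys.

(A, C); (A, B, F)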